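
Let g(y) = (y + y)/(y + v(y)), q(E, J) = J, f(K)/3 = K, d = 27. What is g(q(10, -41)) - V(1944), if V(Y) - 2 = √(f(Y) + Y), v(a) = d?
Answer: 27/7 - 36*√6 ≈ -84.324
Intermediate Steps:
v(a) = 27
f(K) = 3*K
V(Y) = 2 + 2*√Y (V(Y) = 2 + √(3*Y + Y) = 2 + √(4*Y) = 2 + 2*√Y)
g(y) = 2*y/(27 + y) (g(y) = (y + y)/(y + 27) = (2*y)/(27 + y) = 2*y/(27 + y))
g(q(10, -41)) - V(1944) = 2*(-41)/(27 - 41) - (2 + 2*√1944) = 2*(-41)/(-14) - (2 + 2*(18*√6)) = 2*(-41)*(-1/14) - (2 + 36*√6) = 41/7 + (-2 - 36*√6) = 27/7 - 36*√6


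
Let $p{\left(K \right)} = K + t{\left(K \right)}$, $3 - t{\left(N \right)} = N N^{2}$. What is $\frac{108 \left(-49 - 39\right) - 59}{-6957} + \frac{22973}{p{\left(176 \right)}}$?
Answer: $\frac{5774866550}{4214084481} \approx 1.3704$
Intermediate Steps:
$t{\left(N \right)} = 3 - N^{3}$ ($t{\left(N \right)} = 3 - N N^{2} = 3 - N^{3}$)
$p{\left(K \right)} = 3 + K - K^{3}$ ($p{\left(K \right)} = K - \left(-3 + K^{3}\right) = 3 + K - K^{3}$)
$\frac{108 \left(-49 - 39\right) - 59}{-6957} + \frac{22973}{p{\left(176 \right)}} = \frac{108 \left(-49 - 39\right) - 59}{-6957} + \frac{22973}{3 + 176 - 176^{3}} = \left(108 \left(-88\right) - 59\right) \left(- \frac{1}{6957}\right) + \frac{22973}{3 + 176 - 5451776} = \left(-9504 - 59\right) \left(- \frac{1}{6957}\right) + \frac{22973}{3 + 176 - 5451776} = \left(-9563\right) \left(- \frac{1}{6957}\right) + \frac{22973}{-5451597} = \frac{9563}{6957} + 22973 \left(- \frac{1}{5451597}\right) = \frac{9563}{6957} - \frac{22973}{5451597} = \frac{5774866550}{4214084481}$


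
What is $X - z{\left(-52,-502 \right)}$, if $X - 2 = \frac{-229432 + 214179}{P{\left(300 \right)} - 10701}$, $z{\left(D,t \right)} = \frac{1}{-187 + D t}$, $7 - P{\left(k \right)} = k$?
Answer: $\frac{965164003}{284931498} \approx 3.3874$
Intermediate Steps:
$P{\left(k \right)} = 7 - k$
$X = \frac{37241}{10994}$ ($X = 2 + \frac{-229432 + 214179}{\left(7 - 300\right) - 10701} = 2 - \frac{15253}{\left(7 - 300\right) - 10701} = 2 - \frac{15253}{-293 - 10701} = 2 - \frac{15253}{-10994} = 2 - - \frac{15253}{10994} = 2 + \frac{15253}{10994} = \frac{37241}{10994} \approx 3.3874$)
$X - z{\left(-52,-502 \right)} = \frac{37241}{10994} - \frac{1}{-187 - -26104} = \frac{37241}{10994} - \frac{1}{-187 + 26104} = \frac{37241}{10994} - \frac{1}{25917} = \frac{965164003}{284931498}$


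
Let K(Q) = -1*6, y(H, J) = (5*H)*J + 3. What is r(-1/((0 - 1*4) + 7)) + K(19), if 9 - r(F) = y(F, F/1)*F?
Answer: 113/27 ≈ 4.1852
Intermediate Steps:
y(H, J) = 3 + 5*H*J (y(H, J) = 5*H*J + 3 = 3 + 5*H*J)
K(Q) = -6
r(F) = 9 - F*(3 + 5*F**2) (r(F) = 9 - (3 + 5*F*(F/1))*F = 9 - (3 + 5*F*(F*1))*F = 9 - (3 + 5*F*F)*F = 9 - (3 + 5*F**2)*F = 9 - F*(3 + 5*F**2))
r(-1/((0 - 1*4) + 7)) + K(19) = (9 - (-1/((0 - 1*4) + 7))*(3 + 5*(-1/((0 - 1*4) + 7))**2)) - 6 = (9 - (-1/((0 - 4) + 7))*(3 + 5*(-1/((0 - 4) + 7))**2)) - 6 = (9 - (-1/(-4 + 7))*(3 + 5*(-1/(-4 + 7))**2)) - 6 = (9 - (-1/3)*(3 + 5*(-1/3)**2)) - 6 = (9 - (-1*1/3)*(3 + 5*(-1*1/3)**2)) - 6 = (9 - 1*(-1/3)*(3 + 5*(-1/3)**2)) - 6 = (9 - 1*(-1/3)*(3 + 5*(1/9))) - 6 = (9 - 1*(-1/3)*(3 + 5/9)) - 6 = (9 - 1*(-1/3)*32/9) - 6 = (9 + 32/27) - 6 = 275/27 - 6 = 113/27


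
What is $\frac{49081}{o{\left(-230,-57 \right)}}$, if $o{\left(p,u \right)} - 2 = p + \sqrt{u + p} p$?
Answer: $- \frac{2797617}{3808571} + \frac{5644315 i \sqrt{287}}{7617142} \approx -0.73456 + 12.553 i$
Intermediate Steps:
$o{\left(p,u \right)} = 2 + p + p \sqrt{p + u}$ ($o{\left(p,u \right)} = 2 + \left(p + \sqrt{u + p} p\right) = 2 + \left(p + \sqrt{p + u} p\right) = 2 + \left(p + p \sqrt{p + u}\right) = 2 + p + p \sqrt{p + u}$)
$\frac{49081}{o{\left(-230,-57 \right)}} = \frac{49081}{2 - 230 - 230 \sqrt{-230 - 57}} = \frac{49081}{2 - 230 - 230 \sqrt{-287}} = \frac{49081}{2 - 230 - 230 i \sqrt{287}} = \frac{49081}{-228 - 230 i \sqrt{287}}$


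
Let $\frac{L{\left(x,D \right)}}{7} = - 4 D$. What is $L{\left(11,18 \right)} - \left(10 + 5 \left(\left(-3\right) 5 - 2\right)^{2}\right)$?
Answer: $-1959$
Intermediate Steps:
$L{\left(x,D \right)} = - 28 D$ ($L{\left(x,D \right)} = 7 \left(- 4 D\right) = - 28 D$)
$L{\left(11,18 \right)} - \left(10 + 5 \left(\left(-3\right) 5 - 2\right)^{2}\right) = \left(-28\right) 18 - \left(10 + 5 \left(\left(-3\right) 5 - 2\right)^{2}\right) = -504 - \left(10 + 5 \left(-15 - 2\right)^{2}\right) = -504 - \left(10 + 5 \left(-17\right)^{2}\right) = -504 - 1455 = -1959$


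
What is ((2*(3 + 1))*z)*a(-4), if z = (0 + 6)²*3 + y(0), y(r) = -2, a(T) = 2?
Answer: 1696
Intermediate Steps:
z = 106 (z = (0 + 6)²*3 - 2 = 6²*3 - 2 = 36*3 - 2 = 108 - 2 = 106)
((2*(3 + 1))*z)*a(-4) = ((2*(3 + 1))*106)*2 = ((2*4)*106)*2 = (8*106)*2 = 848*2 = 1696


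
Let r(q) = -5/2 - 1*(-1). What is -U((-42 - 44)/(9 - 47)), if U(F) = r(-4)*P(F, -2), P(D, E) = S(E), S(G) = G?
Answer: -3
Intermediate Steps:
P(D, E) = E
r(q) = -3/2 (r(q) = -5*½ + 1 = -5/2 + 1 = -3/2)
U(F) = 3 (U(F) = -3/2*(-2) = 3)
-U((-42 - 44)/(9 - 47)) = -1*3 = -3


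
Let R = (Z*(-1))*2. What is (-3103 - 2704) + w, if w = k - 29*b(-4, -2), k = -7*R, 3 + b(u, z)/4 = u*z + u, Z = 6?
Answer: -5839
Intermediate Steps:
R = -12 (R = (6*(-1))*2 = -6*2 = -12)
b(u, z) = -12 + 4*u + 4*u*z (b(u, z) = -12 + 4*(u*z + u) = -12 + 4*(u + u*z) = -12 + (4*u + 4*u*z) = -12 + 4*u + 4*u*z)
k = 84 (k = -7*(-12) = 84)
w = -32 (w = 84 - 29*(-12 + 4*(-4) + 4*(-4)*(-2)) = 84 - 29*(-12 - 16 + 32) = 84 - 29*4 = 84 - 116 = -32)
(-3103 - 2704) + w = (-3103 - 2704) - 32 = -5807 - 32 = -5839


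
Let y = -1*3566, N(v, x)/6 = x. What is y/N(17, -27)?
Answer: 1783/81 ≈ 22.012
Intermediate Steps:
N(v, x) = 6*x
y = -3566
y/N(17, -27) = -3566/(6*(-27)) = -3566/(-162) = -3566*(-1/162) = 1783/81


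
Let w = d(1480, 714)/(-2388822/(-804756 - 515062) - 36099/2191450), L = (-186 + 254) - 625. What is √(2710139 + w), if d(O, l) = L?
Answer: √18229351099885668184887946783509/2593669930959 ≈ 1646.2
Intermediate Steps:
L = -557 (L = 68 - 625 = -557)
d(O, l) = -557
w = -805509770973850/2593669930959 (w = -557/(-2388822/(-804756 - 515062) - 36099/2191450) = -557/(-2388822/(-1319818) - 36099*1/2191450) = -557/(-2388822*(-1/1319818) - 36099/2191450) = -557/(1194411/659909 - 36099/2191450) = -557/2593669930959/1446157578050 = -557*1446157578050/2593669930959 = -805509770973850/2593669930959 ≈ -310.57)
√(2710139 + w) = √(2710139 - 805509770973850/2593669930959) = √(7028400523248319451/2593669930959) = √18229351099885668184887946783509/2593669930959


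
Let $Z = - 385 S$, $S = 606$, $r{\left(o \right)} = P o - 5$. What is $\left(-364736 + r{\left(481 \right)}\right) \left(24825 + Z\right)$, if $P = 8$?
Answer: $75240777105$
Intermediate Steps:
$r{\left(o \right)} = -5 + 8 o$ ($r{\left(o \right)} = 8 o - 5 = -5 + 8 o$)
$Z = -233310$ ($Z = \left(-385\right) 606 = -233310$)
$\left(-364736 + r{\left(481 \right)}\right) \left(24825 + Z\right) = \left(-364736 + \left(-5 + 8 \cdot 481\right)\right) \left(24825 - 233310\right) = \left(-364736 + \left(-5 + 3848\right)\right) \left(-208485\right) = \left(-364736 + 3843\right) \left(-208485\right) = \left(-360893\right) \left(-208485\right) = 75240777105$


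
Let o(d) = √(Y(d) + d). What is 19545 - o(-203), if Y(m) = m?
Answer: 19545 - I*√406 ≈ 19545.0 - 20.149*I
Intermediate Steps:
o(d) = √2*√d (o(d) = √(d + d) = √(2*d) = √2*√d)
19545 - o(-203) = 19545 - √2*√(-203) = 19545 - √2*I*√203 = 19545 - I*√406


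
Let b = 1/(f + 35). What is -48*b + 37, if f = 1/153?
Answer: 47707/1339 ≈ 35.629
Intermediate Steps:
f = 1/153 ≈ 0.0065359
b = 153/5356 (b = 1/(1/153 + 35) = 1/(5356/153) = 153/5356 ≈ 0.028566)
-48*b + 37 = -48*153/5356 + 37 = -1836/1339 + 37 = 47707/1339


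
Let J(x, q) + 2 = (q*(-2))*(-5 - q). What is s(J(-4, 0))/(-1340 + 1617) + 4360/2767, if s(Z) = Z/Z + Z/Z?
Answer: 1213254/766459 ≈ 1.5829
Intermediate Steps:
J(x, q) = -2 - 2*q*(-5 - q) (J(x, q) = -2 + (q*(-2))*(-5 - q) = -2 + (-2*q)*(-5 - q) = -2 - 2*q*(-5 - q))
s(Z) = 2 (s(Z) = 1 + 1 = 2)
s(J(-4, 0))/(-1340 + 1617) + 4360/2767 = 2/(-1340 + 1617) + 4360/2767 = 2/277 + 4360*(1/2767) = 2*(1/277) + 4360/2767 = 2/277 + 4360/2767 = 1213254/766459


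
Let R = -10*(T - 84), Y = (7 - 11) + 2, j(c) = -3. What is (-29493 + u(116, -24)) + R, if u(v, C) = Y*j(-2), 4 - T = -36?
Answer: -29047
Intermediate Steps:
T = 40 (T = 4 - 1*(-36) = 4 + 36 = 40)
Y = -2 (Y = -4 + 2 = -2)
R = 440 (R = -10*(40 - 84) = -10*(-44) = 440)
u(v, C) = 6 (u(v, C) = -2*(-3) = 6)
(-29493 + u(116, -24)) + R = (-29493 + 6) + 440 = -29487 + 440 = -29047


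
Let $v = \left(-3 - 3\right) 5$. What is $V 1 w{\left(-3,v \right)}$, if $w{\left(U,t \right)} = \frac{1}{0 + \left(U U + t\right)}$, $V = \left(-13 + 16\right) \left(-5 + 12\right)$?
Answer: $-1$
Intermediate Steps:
$v = -30$ ($v = \left(-6\right) 5 = -30$)
$V = 21$ ($V = 3 \cdot 7 = 21$)
$w{\left(U,t \right)} = \frac{1}{t + U^{2}}$ ($w{\left(U,t \right)} = \frac{1}{0 + \left(U^{2} + t\right)} = \frac{1}{0 + \left(t + U^{2}\right)} = \frac{1}{t + U^{2}}$)
$V 1 w{\left(-3,v \right)} = \frac{21 \cdot 1}{-30 + \left(-3\right)^{2}} = \frac{21}{-30 + 9} = \frac{21}{-21} = 21 \left(- \frac{1}{21}\right) = -1$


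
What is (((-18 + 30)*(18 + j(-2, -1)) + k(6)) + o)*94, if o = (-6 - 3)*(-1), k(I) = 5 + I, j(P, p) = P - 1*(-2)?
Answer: 22184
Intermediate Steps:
j(P, p) = 2 + P (j(P, p) = P + 2 = 2 + P)
o = 9 (o = -9*(-1) = 9)
(((-18 + 30)*(18 + j(-2, -1)) + k(6)) + o)*94 = (((-18 + 30)*(18 + (2 - 2)) + (5 + 6)) + 9)*94 = ((12*(18 + 0) + 11) + 9)*94 = ((12*18 + 11) + 9)*94 = ((216 + 11) + 9)*94 = (227 + 9)*94 = 236*94 = 22184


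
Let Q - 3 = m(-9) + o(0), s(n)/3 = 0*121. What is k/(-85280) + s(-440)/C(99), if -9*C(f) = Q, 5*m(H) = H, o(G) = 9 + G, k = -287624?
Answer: 35953/10660 ≈ 3.3727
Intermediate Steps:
s(n) = 0 (s(n) = 3*(0*121) = 3*0 = 0)
m(H) = H/5
Q = 51/5 (Q = 3 + ((1/5)*(-9) + (9 + 0)) = 3 + (-9/5 + 9) = 3 + 36/5 = 51/5 ≈ 10.200)
C(f) = -17/15 (C(f) = -1/9*51/5 = -17/15)
k/(-85280) + s(-440)/C(99) = -287624/(-85280) + 0/(-17/15) = -287624*(-1/85280) + 0*(-15/17) = 35953/10660 + 0 = 35953/10660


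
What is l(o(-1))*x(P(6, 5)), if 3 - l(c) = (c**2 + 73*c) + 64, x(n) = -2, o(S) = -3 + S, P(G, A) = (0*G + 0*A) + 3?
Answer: -430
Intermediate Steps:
P(G, A) = 3 (P(G, A) = (0 + 0) + 3 = 0 + 3 = 3)
l(c) = -61 - c**2 - 73*c (l(c) = 3 - ((c**2 + 73*c) + 64) = 3 - (64 + c**2 + 73*c) = 3 + (-64 - c**2 - 73*c) = -61 - c**2 - 73*c)
l(o(-1))*x(P(6, 5)) = (-61 - (-3 - 1)**2 - 73*(-3 - 1))*(-2) = (-61 - 1*(-4)**2 - 73*(-4))*(-2) = (-61 - 1*16 + 292)*(-2) = (-61 - 16 + 292)*(-2) = 215*(-2) = -430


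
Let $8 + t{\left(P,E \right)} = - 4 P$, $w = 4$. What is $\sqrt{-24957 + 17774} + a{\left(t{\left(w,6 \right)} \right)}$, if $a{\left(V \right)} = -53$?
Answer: $-53 + i \sqrt{7183} \approx -53.0 + 84.753 i$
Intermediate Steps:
$t{\left(P,E \right)} = -8 - 4 P$
$\sqrt{-24957 + 17774} + a{\left(t{\left(w,6 \right)} \right)} = \sqrt{-24957 + 17774} - 53 = \sqrt{-7183} - 53 = i \sqrt{7183} - 53 = -53 + i \sqrt{7183}$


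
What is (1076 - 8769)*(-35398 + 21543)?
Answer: 106586515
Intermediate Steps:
(1076 - 8769)*(-35398 + 21543) = -7693*(-13855) = 106586515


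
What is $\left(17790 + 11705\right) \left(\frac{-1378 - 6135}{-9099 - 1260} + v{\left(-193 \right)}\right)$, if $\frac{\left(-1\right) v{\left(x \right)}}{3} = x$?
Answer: $\frac{177128506130}{10359} \approx 1.7099 \cdot 10^{7}$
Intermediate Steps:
$v{\left(x \right)} = - 3 x$
$\left(17790 + 11705\right) \left(\frac{-1378 - 6135}{-9099 - 1260} + v{\left(-193 \right)}\right) = \left(17790 + 11705\right) \left(\frac{-1378 - 6135}{-9099 - 1260} - -579\right) = 29495 \left(- \frac{7513}{-10359} + 579\right) = 29495 \left(\left(-7513\right) \left(- \frac{1}{10359}\right) + 579\right) = 29495 \left(\frac{7513}{10359} + 579\right) = 29495 \cdot \frac{6005374}{10359} = \frac{177128506130}{10359}$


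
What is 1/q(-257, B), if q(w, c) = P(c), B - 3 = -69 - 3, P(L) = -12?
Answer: -1/12 ≈ -0.083333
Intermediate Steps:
B = -69 (B = 3 + (-69 - 3) = 3 - 72 = -69)
q(w, c) = -12
1/q(-257, B) = 1/(-12) = -1/12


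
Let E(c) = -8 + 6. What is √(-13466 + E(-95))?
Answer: 2*I*√3367 ≈ 116.05*I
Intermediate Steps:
E(c) = -2
√(-13466 + E(-95)) = √(-13466 - 2) = √(-13468) = 2*I*√3367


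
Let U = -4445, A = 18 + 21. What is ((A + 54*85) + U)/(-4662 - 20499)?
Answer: -184/25161 ≈ -0.0073129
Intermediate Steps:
A = 39
((A + 54*85) + U)/(-4662 - 20499) = ((39 + 54*85) - 4445)/(-4662 - 20499) = ((39 + 4590) - 4445)/(-25161) = (4629 - 4445)*(-1/25161) = 184*(-1/25161) = -184/25161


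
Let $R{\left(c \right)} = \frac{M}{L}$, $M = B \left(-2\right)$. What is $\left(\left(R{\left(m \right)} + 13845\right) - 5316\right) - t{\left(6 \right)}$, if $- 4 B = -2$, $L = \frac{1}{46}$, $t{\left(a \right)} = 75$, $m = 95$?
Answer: $8408$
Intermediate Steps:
$L = \frac{1}{46} \approx 0.021739$
$B = \frac{1}{2}$ ($B = \left(- \frac{1}{4}\right) \left(-2\right) = \frac{1}{2} \approx 0.5$)
$M = -1$ ($M = \frac{1}{2} \left(-2\right) = -1$)
$R{\left(c \right)} = -46$ ($R{\left(c \right)} = - \frac{1}{\frac{1}{46}} = \left(-1\right) 46 = -46$)
$\left(\left(R{\left(m \right)} + 13845\right) - 5316\right) - t{\left(6 \right)} = \left(\left(-46 + 13845\right) - 5316\right) - 75 = \left(13799 - 5316\right) - 75 = 8483 - 75 = 8408$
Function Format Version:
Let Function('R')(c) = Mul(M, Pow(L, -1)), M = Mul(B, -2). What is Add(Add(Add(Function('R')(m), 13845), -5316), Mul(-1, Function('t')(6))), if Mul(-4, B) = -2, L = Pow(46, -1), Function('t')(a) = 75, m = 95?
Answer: 8408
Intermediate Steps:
L = Rational(1, 46) ≈ 0.021739
B = Rational(1, 2) (B = Mul(Rational(-1, 4), -2) = Rational(1, 2) ≈ 0.50000)
M = -1 (M = Mul(Rational(1, 2), -2) = -1)
Function('R')(c) = -46 (Function('R')(c) = Mul(-1, Pow(Rational(1, 46), -1)) = Mul(-1, 46) = -46)
Add(Add(Add(Function('R')(m), 13845), -5316), Mul(-1, Function('t')(6))) = Add(Add(Add(-46, 13845), -5316), Mul(-1, 75)) = Add(Add(13799, -5316), -75) = Add(8483, -75) = 8408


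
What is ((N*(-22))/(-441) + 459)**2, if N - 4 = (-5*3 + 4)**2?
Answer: 42094318561/194481 ≈ 2.1644e+5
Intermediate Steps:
N = 125 (N = 4 + (-5*3 + 4)**2 = 4 + (-15 + 4)**2 = 4 + (-11)**2 = 4 + 121 = 125)
((N*(-22))/(-441) + 459)**2 = ((125*(-22))/(-441) + 459)**2 = (-2750*(-1/441) + 459)**2 = (2750/441 + 459)**2 = (205169/441)**2 = 42094318561/194481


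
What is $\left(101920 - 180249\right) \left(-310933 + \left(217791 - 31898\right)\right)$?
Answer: $9794258160$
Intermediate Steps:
$\left(101920 - 180249\right) \left(-310933 + \left(217791 - 31898\right)\right) = - 78329 \left(-310933 + \left(217791 - 31898\right)\right) = - 78329 \left(-310933 + 185893\right) = \left(-78329\right) \left(-125040\right) = 9794258160$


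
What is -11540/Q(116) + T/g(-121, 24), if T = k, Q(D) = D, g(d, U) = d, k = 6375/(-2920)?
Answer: -203828665/2049256 ≈ -99.465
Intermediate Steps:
k = -1275/584 (k = 6375*(-1/2920) = -1275/584 ≈ -2.1832)
T = -1275/584 ≈ -2.1832
-11540/Q(116) + T/g(-121, 24) = -11540/116 - 1275/584/(-121) = -11540*1/116 - 1275/584*(-1/121) = -2885/29 + 1275/70664 = -203828665/2049256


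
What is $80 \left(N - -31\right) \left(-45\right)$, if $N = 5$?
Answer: $-129600$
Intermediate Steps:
$80 \left(N - -31\right) \left(-45\right) = 80 \left(5 - -31\right) \left(-45\right) = 80 \left(5 + 31\right) \left(-45\right) = 80 \cdot 36 \left(-45\right) = 2880 \left(-45\right) = -129600$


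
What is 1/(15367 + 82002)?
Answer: 1/97369 ≈ 1.0270e-5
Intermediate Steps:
1/(15367 + 82002) = 1/97369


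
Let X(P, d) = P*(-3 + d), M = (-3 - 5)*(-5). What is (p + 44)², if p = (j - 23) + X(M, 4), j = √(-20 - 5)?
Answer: 3696 + 610*I ≈ 3696.0 + 610.0*I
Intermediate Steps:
M = 40 (M = -8*(-5) = 40)
j = 5*I (j = √(-25) = 5*I ≈ 5.0*I)
p = 17 + 5*I (p = (5*I - 23) + 40*(-3 + 4) = (-23 + 5*I) + 40*1 = (-23 + 5*I) + 40 = 17 + 5*I ≈ 17.0 + 5.0*I)
(p + 44)² = ((17 + 5*I) + 44)² = (61 + 5*I)²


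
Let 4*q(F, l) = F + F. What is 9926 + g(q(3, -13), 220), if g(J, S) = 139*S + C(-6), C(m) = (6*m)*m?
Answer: 40722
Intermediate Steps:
q(F, l) = F/2 (q(F, l) = (F + F)/4 = (2*F)/4 = F/2)
C(m) = 6*m²
g(J, S) = 216 + 139*S (g(J, S) = 139*S + 6*(-6)² = 139*S + 6*36 = 139*S + 216 = 216 + 139*S)
9926 + g(q(3, -13), 220) = 9926 + (216 + 139*220) = 9926 + (216 + 30580) = 9926 + 30796 = 40722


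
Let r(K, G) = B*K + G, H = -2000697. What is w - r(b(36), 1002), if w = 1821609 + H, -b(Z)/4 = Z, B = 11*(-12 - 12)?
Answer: -218106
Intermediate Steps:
B = -264 (B = 11*(-24) = -264)
b(Z) = -4*Z
r(K, G) = G - 264*K (r(K, G) = -264*K + G = G - 264*K)
w = -179088 (w = 1821609 - 2000697 = -179088)
w - r(b(36), 1002) = -179088 - (1002 - (-1056)*36) = -179088 - (1002 - 264*(-144)) = -179088 - (1002 + 38016) = -179088 - 1*39018 = -179088 - 39018 = -218106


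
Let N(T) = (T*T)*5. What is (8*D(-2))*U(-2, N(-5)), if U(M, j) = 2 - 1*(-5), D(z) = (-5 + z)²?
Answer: 2744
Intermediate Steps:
N(T) = 5*T² (N(T) = T²*5 = 5*T²)
U(M, j) = 7 (U(M, j) = 2 + 5 = 7)
(8*D(-2))*U(-2, N(-5)) = (8*(-5 - 2)²)*7 = (8*(-7)²)*7 = (8*49)*7 = 392*7 = 2744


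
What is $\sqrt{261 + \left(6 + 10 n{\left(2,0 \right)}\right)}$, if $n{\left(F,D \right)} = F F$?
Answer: $\sqrt{307} \approx 17.521$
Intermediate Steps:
$n{\left(F,D \right)} = F^{2}$
$\sqrt{261 + \left(6 + 10 n{\left(2,0 \right)}\right)} = \sqrt{261 + \left(6 + 10 \cdot 2^{2}\right)} = \sqrt{261 + \left(6 + 10 \cdot 4\right)} = \sqrt{261 + \left(6 + 40\right)} = \sqrt{261 + 46} = \sqrt{307}$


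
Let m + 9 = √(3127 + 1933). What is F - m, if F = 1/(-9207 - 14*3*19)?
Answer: 90044/10005 - 2*√1265 ≈ -62.134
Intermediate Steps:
F = -1/10005 (F = 1/(-9207 - 42*19) = 1/(-9207 - 798) = 1/(-10005) = -1/10005 ≈ -9.9950e-5)
m = -9 + 2*√1265 (m = -9 + √(3127 + 1933) = -9 + √5060 = -9 + 2*√1265 ≈ 62.134)
F - m = -1/10005 - (-9 + 2*√1265) = -1/10005 + (9 - 2*√1265) = 90044/10005 - 2*√1265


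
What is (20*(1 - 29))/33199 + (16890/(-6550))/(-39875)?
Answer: -14570076889/867095631875 ≈ -0.016803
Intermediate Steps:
(20*(1 - 29))/33199 + (16890/(-6550))/(-39875) = (20*(-28))*(1/33199) + (16890*(-1/6550))*(-1/39875) = -560*1/33199 - 1689/655*(-1/39875) = -560/33199 + 1689/26118125 = -14570076889/867095631875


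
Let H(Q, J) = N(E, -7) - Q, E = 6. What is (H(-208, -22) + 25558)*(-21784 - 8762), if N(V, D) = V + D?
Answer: -787017690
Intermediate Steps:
N(V, D) = D + V
H(Q, J) = -1 - Q (H(Q, J) = (-7 + 6) - Q = -1 - Q)
(H(-208, -22) + 25558)*(-21784 - 8762) = ((-1 - 1*(-208)) + 25558)*(-21784 - 8762) = ((-1 + 208) + 25558)*(-30546) = (207 + 25558)*(-30546) = 25765*(-30546) = -787017690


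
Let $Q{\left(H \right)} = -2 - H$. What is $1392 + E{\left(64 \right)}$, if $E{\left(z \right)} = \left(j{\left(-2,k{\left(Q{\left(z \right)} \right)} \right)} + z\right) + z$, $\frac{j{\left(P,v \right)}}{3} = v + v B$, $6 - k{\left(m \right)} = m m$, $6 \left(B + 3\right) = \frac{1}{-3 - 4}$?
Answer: $\frac{195515}{7} \approx 27931.0$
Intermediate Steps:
$B = - \frac{127}{42}$ ($B = -3 + \frac{1}{6 \left(-3 - 4\right)} = -3 + \frac{1}{6 \left(-7\right)} = -3 + \frac{1}{6} \left(- \frac{1}{7}\right) = -3 - \frac{1}{42} = - \frac{127}{42} \approx -3.0238$)
$k{\left(m \right)} = 6 - m^{2}$ ($k{\left(m \right)} = 6 - m m = 6 - m^{2}$)
$j{\left(P,v \right)} = - \frac{85 v}{14}$ ($j{\left(P,v \right)} = 3 \left(v + v \left(- \frac{127}{42}\right)\right) = 3 \left(v - \frac{127 v}{42}\right) = 3 \left(- \frac{85 v}{42}\right) = - \frac{85 v}{14}$)
$E{\left(z \right)} = - \frac{255}{7} + 2 z + \frac{85 \left(-2 - z\right)^{2}}{14}$ ($E{\left(z \right)} = \left(- \frac{85 \left(6 - \left(-2 - z\right)^{2}\right)}{14} + z\right) + z = \left(\left(- \frac{255}{7} + \frac{85 \left(-2 - z\right)^{2}}{14}\right) + z\right) + z = \left(- \frac{255}{7} + z + \frac{85 \left(-2 - z\right)^{2}}{14}\right) + z = - \frac{255}{7} + 2 z + \frac{85 \left(-2 - z\right)^{2}}{14}$)
$1392 + E{\left(64 \right)} = 1392 + \left(- \frac{85}{7} + \frac{85 \cdot 64^{2}}{14} + \frac{184}{7} \cdot 64\right) = 1392 + \left(- \frac{85}{7} + \frac{85}{14} \cdot 4096 + \frac{11776}{7}\right) = 1392 + \left(- \frac{85}{7} + \frac{174080}{7} + \frac{11776}{7}\right) = 1392 + \frac{185771}{7} = \frac{195515}{7}$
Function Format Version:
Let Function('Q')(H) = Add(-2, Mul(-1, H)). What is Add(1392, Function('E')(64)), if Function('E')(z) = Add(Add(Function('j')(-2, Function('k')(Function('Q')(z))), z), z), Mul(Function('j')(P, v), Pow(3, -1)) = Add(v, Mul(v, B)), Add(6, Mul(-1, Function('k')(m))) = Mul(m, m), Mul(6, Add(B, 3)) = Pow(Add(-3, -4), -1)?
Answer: Rational(195515, 7) ≈ 27931.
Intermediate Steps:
B = Rational(-127, 42) (B = Add(-3, Mul(Rational(1, 6), Pow(Add(-3, -4), -1))) = Add(-3, Mul(Rational(1, 6), Pow(-7, -1))) = Add(-3, Mul(Rational(1, 6), Rational(-1, 7))) = Add(-3, Rational(-1, 42)) = Rational(-127, 42) ≈ -3.0238)
Function('k')(m) = Add(6, Mul(-1, Pow(m, 2))) (Function('k')(m) = Add(6, Mul(-1, Mul(m, m))) = Add(6, Mul(-1, Pow(m, 2))))
Function('j')(P, v) = Mul(Rational(-85, 14), v) (Function('j')(P, v) = Mul(3, Add(v, Mul(v, Rational(-127, 42)))) = Mul(3, Add(v, Mul(Rational(-127, 42), v))) = Mul(3, Mul(Rational(-85, 42), v)) = Mul(Rational(-85, 14), v))
Function('E')(z) = Add(Rational(-255, 7), Mul(2, z), Mul(Rational(85, 14), Pow(Add(-2, Mul(-1, z)), 2))) (Function('E')(z) = Add(Add(Mul(Rational(-85, 14), Add(6, Mul(-1, Pow(Add(-2, Mul(-1, z)), 2)))), z), z) = Add(Add(Add(Rational(-255, 7), Mul(Rational(85, 14), Pow(Add(-2, Mul(-1, z)), 2))), z), z) = Add(Add(Rational(-255, 7), z, Mul(Rational(85, 14), Pow(Add(-2, Mul(-1, z)), 2))), z) = Add(Rational(-255, 7), Mul(2, z), Mul(Rational(85, 14), Pow(Add(-2, Mul(-1, z)), 2))))
Add(1392, Function('E')(64)) = Add(1392, Add(Rational(-85, 7), Mul(Rational(85, 14), Pow(64, 2)), Mul(Rational(184, 7), 64))) = Add(1392, Add(Rational(-85, 7), Mul(Rational(85, 14), 4096), Rational(11776, 7))) = Add(1392, Add(Rational(-85, 7), Rational(174080, 7), Rational(11776, 7))) = Add(1392, Rational(185771, 7)) = Rational(195515, 7)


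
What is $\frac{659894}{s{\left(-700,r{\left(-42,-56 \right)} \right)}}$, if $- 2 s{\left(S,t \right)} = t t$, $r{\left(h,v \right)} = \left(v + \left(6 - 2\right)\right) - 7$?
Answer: $- \frac{1319788}{3481} \approx -379.14$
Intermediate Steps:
$r{\left(h,v \right)} = -3 + v$ ($r{\left(h,v \right)} = \left(v + 4\right) - 7 = \left(4 + v\right) - 7 = -3 + v$)
$s{\left(S,t \right)} = - \frac{t^{2}}{2}$ ($s{\left(S,t \right)} = - \frac{t t}{2} = - \frac{t^{2}}{2}$)
$\frac{659894}{s{\left(-700,r{\left(-42,-56 \right)} \right)}} = \frac{659894}{\left(- \frac{1}{2}\right) \left(-3 - 56\right)^{2}} = \frac{659894}{\left(- \frac{1}{2}\right) \left(-59\right)^{2}} = \frac{659894}{\left(- \frac{1}{2}\right) 3481} = \frac{659894}{- \frac{3481}{2}} = 659894 \left(- \frac{2}{3481}\right) = - \frac{1319788}{3481}$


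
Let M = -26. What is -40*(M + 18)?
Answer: 320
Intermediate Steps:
-40*(M + 18) = -40*(-26 + 18) = -40*(-8) = 320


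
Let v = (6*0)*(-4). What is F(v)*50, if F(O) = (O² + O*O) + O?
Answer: 0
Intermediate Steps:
v = 0 (v = 0*(-4) = 0)
F(O) = O + 2*O² (F(O) = (O² + O²) + O = 2*O² + O = O + 2*O²)
F(v)*50 = (0*(1 + 2*0))*50 = (0*(1 + 0))*50 = (0*1)*50 = 0*50 = 0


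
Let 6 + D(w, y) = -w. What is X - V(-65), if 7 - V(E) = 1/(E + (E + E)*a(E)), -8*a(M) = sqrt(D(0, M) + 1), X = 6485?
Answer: 8842454/1365 - 4*I*sqrt(5)/1365 ≈ 6478.0 - 0.0065526*I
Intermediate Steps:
D(w, y) = -6 - w
a(M) = -I*sqrt(5)/8 (a(M) = -sqrt((-6 - 1*0) + 1)/8 = -sqrt((-6 + 0) + 1)/8 = -sqrt(-6 + 1)/8 = -I*sqrt(5)/8)
V(E) = 7 - 1/(E - I*E*sqrt(5)/4) (V(E) = 7 - 1/(E + (E + E)*(-I*sqrt(5)/8)) = 7 - 1/(E + (2*E)*(-I*sqrt(5)/8)) = 7 - 1/(E - I*E*sqrt(5)/4))
X - V(-65) = 6485 - (-4 + 28*(-65) - 7*I*(-65)*sqrt(5))/((-65)*(4 - I*sqrt(5))) = 6485 - (-1)*(-4 - 1820 + 455*I*sqrt(5))/(65*(4 - I*sqrt(5))) = 6485 - (-1)*(-1824 + 455*I*sqrt(5))/(65*(4 - I*sqrt(5))) = 6485 + (-1824 + 455*I*sqrt(5))/(65*(4 - I*sqrt(5)))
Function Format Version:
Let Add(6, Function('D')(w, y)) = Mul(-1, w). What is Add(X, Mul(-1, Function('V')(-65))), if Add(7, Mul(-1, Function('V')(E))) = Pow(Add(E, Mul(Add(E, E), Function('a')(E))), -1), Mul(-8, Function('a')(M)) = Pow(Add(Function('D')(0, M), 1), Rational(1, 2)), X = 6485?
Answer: Add(Rational(8842454, 1365), Mul(Rational(-4, 1365), I, Pow(5, Rational(1, 2)))) ≈ Add(6478.0, Mul(-0.0065526, I))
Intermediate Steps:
Function('D')(w, y) = Add(-6, Mul(-1, w))
Function('a')(M) = Mul(Rational(-1, 8), I, Pow(5, Rational(1, 2))) (Function('a')(M) = Mul(Rational(-1, 8), Pow(Add(Add(-6, Mul(-1, 0)), 1), Rational(1, 2))) = Mul(Rational(-1, 8), Pow(Add(Add(-6, 0), 1), Rational(1, 2))) = Mul(Rational(-1, 8), Pow(Add(-6, 1), Rational(1, 2))) = Mul(Rational(-1, 8), Pow(-5, Rational(1, 2))) = Mul(Rational(-1, 8), Mul(I, Pow(5, Rational(1, 2)))) = Mul(Rational(-1, 8), I, Pow(5, Rational(1, 2))))
Function('V')(E) = Add(7, Mul(-1, Pow(Add(E, Mul(Rational(-1, 4), I, E, Pow(5, Rational(1, 2)))), -1))) (Function('V')(E) = Add(7, Mul(-1, Pow(Add(E, Mul(Add(E, E), Mul(Rational(-1, 8), I, Pow(5, Rational(1, 2))))), -1))) = Add(7, Mul(-1, Pow(Add(E, Mul(Mul(2, E), Mul(Rational(-1, 8), I, Pow(5, Rational(1, 2))))), -1))) = Add(7, Mul(-1, Pow(Add(E, Mul(Rational(-1, 4), I, E, Pow(5, Rational(1, 2)))), -1))))
Add(X, Mul(-1, Function('V')(-65))) = Add(6485, Mul(-1, Mul(Pow(-65, -1), Pow(Add(4, Mul(-1, I, Pow(5, Rational(1, 2)))), -1), Add(-4, Mul(28, -65), Mul(-7, I, -65, Pow(5, Rational(1, 2))))))) = Add(6485, Mul(-1, Mul(Rational(-1, 65), Pow(Add(4, Mul(-1, I, Pow(5, Rational(1, 2)))), -1), Add(-4, -1820, Mul(455, I, Pow(5, Rational(1, 2))))))) = Add(6485, Mul(-1, Mul(Rational(-1, 65), Pow(Add(4, Mul(-1, I, Pow(5, Rational(1, 2)))), -1), Add(-1824, Mul(455, I, Pow(5, Rational(1, 2))))))) = Add(6485, Mul(Rational(1, 65), Pow(Add(4, Mul(-1, I, Pow(5, Rational(1, 2)))), -1), Add(-1824, Mul(455, I, Pow(5, Rational(1, 2))))))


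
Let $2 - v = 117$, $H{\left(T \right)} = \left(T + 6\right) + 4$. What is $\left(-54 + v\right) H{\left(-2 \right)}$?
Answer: $-1352$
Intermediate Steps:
$H{\left(T \right)} = 10 + T$ ($H{\left(T \right)} = \left(6 + T\right) + 4 = 10 + T$)
$v = -115$ ($v = 2 - 117 = -115$)
$\left(-54 + v\right) H{\left(-2 \right)} = \left(-54 - 115\right) \left(10 - 2\right) = \left(-169\right) 8 = -1352$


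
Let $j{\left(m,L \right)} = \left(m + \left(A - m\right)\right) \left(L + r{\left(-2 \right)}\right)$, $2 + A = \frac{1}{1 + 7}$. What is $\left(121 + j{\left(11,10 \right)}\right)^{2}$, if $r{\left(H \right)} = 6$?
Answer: $8281$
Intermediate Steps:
$A = - \frac{15}{8}$ ($A = -2 + \frac{1}{1 + 7} = -2 + \frac{1}{8} = - \frac{15}{8} \approx -1.875$)
$j{\left(m,L \right)} = - \frac{45}{4} - \frac{15 L}{8}$ ($j{\left(m,L \right)} = \left(m - \left(\frac{15}{8} + m\right)\right) \left(L + 6\right) = - \frac{15 \left(6 + L\right)}{8} = - \frac{45}{4} - \frac{15 L}{8}$)
$\left(121 + j{\left(11,10 \right)}\right)^{2} = \left(121 - 30\right)^{2} = 91^{2} = 8281$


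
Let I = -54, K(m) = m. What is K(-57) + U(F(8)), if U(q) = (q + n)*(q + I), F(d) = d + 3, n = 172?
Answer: -7926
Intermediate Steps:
F(d) = 3 + d
U(q) = (-54 + q)*(172 + q) (U(q) = (q + 172)*(q - 54) = (172 + q)*(-54 + q) = (-54 + q)*(172 + q))
K(-57) + U(F(8)) = -57 + (-9288 + (3 + 8)² + 118*(3 + 8)) = -57 + (-9288 + 11² + 118*11) = -57 + (-9288 + 121 + 1298) = -57 - 7869 = -7926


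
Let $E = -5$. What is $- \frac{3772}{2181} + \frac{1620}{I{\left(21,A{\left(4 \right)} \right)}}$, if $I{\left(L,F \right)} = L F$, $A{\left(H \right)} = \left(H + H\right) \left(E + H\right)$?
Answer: $- \frac{347243}{30534} \approx -11.372$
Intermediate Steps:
$A{\left(H \right)} = 2 H \left(-5 + H\right)$ ($A{\left(H \right)} = \left(H + H\right) \left(-5 + H\right) = 2 H \left(-5 + H\right)$)
$I{\left(L,F \right)} = F L$
$- \frac{3772}{2181} + \frac{1620}{I{\left(21,A{\left(4 \right)} \right)}} = - \frac{3772}{2181} + \frac{1620}{2 \cdot 4 \left(-5 + 4\right) 21} = \left(-3772\right) \frac{1}{2181} + \frac{1620}{2 \cdot 4 \left(-1\right) 21} = - \frac{3772}{2181} + \frac{1620}{\left(-8\right) 21} = - \frac{3772}{2181} + \frac{1620}{-168} = - \frac{3772}{2181} + 1620 \left(- \frac{1}{168}\right) = - \frac{3772}{2181} - \frac{135}{14} = - \frac{347243}{30534}$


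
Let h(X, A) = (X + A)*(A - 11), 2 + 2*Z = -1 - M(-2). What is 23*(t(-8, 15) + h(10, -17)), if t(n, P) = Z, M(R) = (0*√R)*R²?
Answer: 8947/2 ≈ 4473.5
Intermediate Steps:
M(R) = 0 (M(R) = 0*R² = 0)
Z = -3/2 (Z = -1 + (-1 - 1*0)/2 = -1 + (-1 + 0)/2 = -1 + (½)*(-1) = -1 - ½ = -3/2 ≈ -1.5000)
t(n, P) = -3/2
h(X, A) = (-11 + A)*(A + X) (h(X, A) = (A + X)*(-11 + A) = (-11 + A)*(A + X))
23*(t(-8, 15) + h(10, -17)) = 23*(-3/2 + ((-17)² - 11*(-17) - 11*10 - 17*10)) = 23*(-3/2 + (289 + 187 - 110 - 170)) = 23*(-3/2 + 196) = 23*(389/2) = 8947/2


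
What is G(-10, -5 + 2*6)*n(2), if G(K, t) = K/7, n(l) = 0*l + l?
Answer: -20/7 ≈ -2.8571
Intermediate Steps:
n(l) = l (n(l) = 0 + l = l)
G(K, t) = K/7 (G(K, t) = K*(⅐) = K/7)
G(-10, -5 + 2*6)*n(2) = ((⅐)*(-10))*2 = -10/7*2 = -20/7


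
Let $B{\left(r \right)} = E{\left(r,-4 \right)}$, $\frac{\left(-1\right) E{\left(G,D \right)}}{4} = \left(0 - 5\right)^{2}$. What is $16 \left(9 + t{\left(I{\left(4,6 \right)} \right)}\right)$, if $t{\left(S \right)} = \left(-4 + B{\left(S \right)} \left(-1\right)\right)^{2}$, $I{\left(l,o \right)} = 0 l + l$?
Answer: $147600$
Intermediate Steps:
$E{\left(G,D \right)} = -100$ ($E{\left(G,D \right)} = - 4 \left(0 - 5\right)^{2} = - 4 \left(-5\right)^{2} = \left(-4\right) 25 = -100$)
$B{\left(r \right)} = -100$
$I{\left(l,o \right)} = l$ ($I{\left(l,o \right)} = 0 + l = l$)
$t{\left(S \right)} = 9216$ ($t{\left(S \right)} = \left(-4 - -100\right)^{2} = \left(-4 + 100\right)^{2} = 96^{2} = 9216$)
$16 \left(9 + t{\left(I{\left(4,6 \right)} \right)}\right) = 16 \left(9 + 9216\right) = 16 \cdot 9225 = 147600$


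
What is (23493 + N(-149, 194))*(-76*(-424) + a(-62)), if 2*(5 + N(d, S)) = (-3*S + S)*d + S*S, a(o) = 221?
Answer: 2310473340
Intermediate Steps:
N(d, S) = -5 + S²/2 - S*d (N(d, S) = -5 + ((-3*S + S)*d + S*S)/2 = -5 + ((-2*S)*d + S²)/2 = -5 + (-2*S*d + S²)/2 = -5 + (S² - 2*S*d)/2 = -5 + (S²/2 - S*d) = -5 + S²/2 - S*d)
(23493 + N(-149, 194))*(-76*(-424) + a(-62)) = (23493 + (-5 + (½)*194² - 1*194*(-149)))*(-76*(-424) + 221) = (23493 + (-5 + (½)*37636 + 28906))*(32224 + 221) = (23493 + (-5 + 18818 + 28906))*32445 = (23493 + 47719)*32445 = 71212*32445 = 2310473340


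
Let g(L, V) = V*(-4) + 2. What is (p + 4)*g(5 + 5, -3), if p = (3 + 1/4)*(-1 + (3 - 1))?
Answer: 203/2 ≈ 101.50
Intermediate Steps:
g(L, V) = 2 - 4*V (g(L, V) = -4*V + 2 = 2 - 4*V)
p = 13/4 (p = (3 + 1*(¼))*(-1 + 2) = (3 + ¼)*1 = (13/4)*1 = 13/4 ≈ 3.2500)
(p + 4)*g(5 + 5, -3) = (13/4 + 4)*(2 - 4*(-3)) = 29*(2 + 12)/4 = (29/4)*14 = 203/2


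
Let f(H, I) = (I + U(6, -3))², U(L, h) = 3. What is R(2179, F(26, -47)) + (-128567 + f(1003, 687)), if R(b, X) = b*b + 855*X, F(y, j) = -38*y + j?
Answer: 4210649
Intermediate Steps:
F(y, j) = j - 38*y
R(b, X) = b² + 855*X
f(H, I) = (3 + I)² (f(H, I) = (I + 3)² = (3 + I)²)
R(2179, F(26, -47)) + (-128567 + f(1003, 687)) = (2179² + 855*(-47 - 38*26)) + (-128567 + (3 + 687)²) = (4748041 + 855*(-47 - 988)) + (-128567 + 690²) = (4748041 + 855*(-1035)) + (-128567 + 476100) = (4748041 - 884925) + 347533 = 3863116 + 347533 = 4210649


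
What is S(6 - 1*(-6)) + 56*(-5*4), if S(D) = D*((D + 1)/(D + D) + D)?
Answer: -1939/2 ≈ -969.50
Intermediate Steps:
S(D) = D*(D + (1 + D)/(2*D)) (S(D) = D*((1 + D)/((2*D)) + D) = D*((1 + D)*(1/(2*D)) + D) = D*((1 + D)/(2*D) + D) = D*(D + (1 + D)/(2*D)))
S(6 - 1*(-6)) + 56*(-5*4) = (½ + (6 - 1*(-6))² + (6 - 1*(-6))/2) + 56*(-5*4) = (½ + (6 + 6)² + (6 + 6)/2) + 56*(-20) = (½ + 12² + (½)*12) - 1120 = (½ + 144 + 6) - 1120 = 301/2 - 1120 = -1939/2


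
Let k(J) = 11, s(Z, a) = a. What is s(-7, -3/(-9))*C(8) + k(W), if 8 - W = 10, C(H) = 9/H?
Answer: 91/8 ≈ 11.375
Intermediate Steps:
W = -2 (W = 8 - 1*10 = 8 - 10 = -2)
s(-7, -3/(-9))*C(8) + k(W) = (-3/(-9))*(9/8) + 11 = (-3*(-1/9))*(9*(1/8)) + 11 = (1/3)*(9/8) + 11 = 3/8 + 11 = 91/8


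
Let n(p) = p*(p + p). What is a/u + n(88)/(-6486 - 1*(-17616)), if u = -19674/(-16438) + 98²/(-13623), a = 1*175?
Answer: 4378751284783/12259511355 ≈ 357.17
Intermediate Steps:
a = 175
n(p) = 2*p² (n(p) = p*(2*p) = 2*p²)
u = 55074175/111967437 (u = -19674*(-1/16438) + 9604*(-1/13623) = 9837/8219 - 9604/13623 = 55074175/111967437 ≈ 0.49188)
a/u + n(88)/(-6486 - 1*(-17616)) = 175/(55074175/111967437) + (2*88²)/(-6486 - 1*(-17616)) = 175*(111967437/55074175) + (2*7744)/(-6486 + 17616) = 783772059/2202967 + 15488/11130 = 783772059/2202967 + 15488*(1/11130) = 783772059/2202967 + 7744/5565 = 4378751284783/12259511355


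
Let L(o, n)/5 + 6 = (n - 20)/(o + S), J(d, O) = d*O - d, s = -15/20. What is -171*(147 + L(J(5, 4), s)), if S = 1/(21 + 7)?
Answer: -7926192/421 ≈ -18827.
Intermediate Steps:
s = -¾ (s = -15*1/20 = -¾ ≈ -0.75000)
J(d, O) = -d + O*d (J(d, O) = O*d - d = -d + O*d)
S = 1/28 ≈ 0.035714
L(o, n) = -30 + 5*(-20 + n)/(1/28 + o) (L(o, n) = -30 + 5*((n - 20)/(o + 1/28)) = -30 + 5*((-20 + n)/(1/28 + o)) = -30 + 5*(-20 + n)/(1/28 + o))
-171*(147 + L(J(5, 4), s)) = -171*(147 + 10*(-283 - 420*(-1 + 4) + 14*(-¾))/(1 + 28*(5*(-1 + 4)))) = -171*(147 + 10*(-283 - 420*3 - 21/2)/(1 + 28*(5*3))) = -171*(147 + 10*(-283 - 84*15 - 21/2)/(1 + 28*15)) = -171*(147 + 10*(-283 - 1260 - 21/2)/(1 + 420)) = -171*(147 + 10*(-3107/2)/421) = -171*(147 + 10*(1/421)*(-3107/2)) = -171*(147 - 15535/421) = -171*46352/421 = -7926192/421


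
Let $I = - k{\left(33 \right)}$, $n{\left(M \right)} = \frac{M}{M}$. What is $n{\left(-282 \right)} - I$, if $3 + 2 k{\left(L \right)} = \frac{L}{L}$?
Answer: $0$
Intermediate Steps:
$k{\left(L \right)} = -1$ ($k{\left(L \right)} = - \frac{3}{2} + \frac{L \frac{1}{L}}{2} = - \frac{3}{2} + \frac{1}{2} \cdot 1 = - \frac{3}{2} + \frac{1}{2} = -1$)
$n{\left(M \right)} = 1$
$I = 1$ ($I = \left(-1\right) \left(-1\right) = 1$)
$n{\left(-282 \right)} - I = 1 - 1 = 0$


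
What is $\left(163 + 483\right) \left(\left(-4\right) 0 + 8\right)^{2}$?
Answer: $41344$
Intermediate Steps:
$\left(163 + 483\right) \left(\left(-4\right) 0 + 8\right)^{2} = 646 \left(0 + 8\right)^{2} = 646 \cdot 8^{2} = 646 \cdot 64 = 41344$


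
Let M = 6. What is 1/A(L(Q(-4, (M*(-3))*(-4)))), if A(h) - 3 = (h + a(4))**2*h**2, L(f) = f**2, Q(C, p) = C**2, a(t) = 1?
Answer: 1/4328587267 ≈ 2.3102e-10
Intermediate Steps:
A(h) = 3 + h**2*(1 + h)**2 (A(h) = 3 + (h + 1)**2*h**2 = 3 + (1 + h)**2*h**2 = 3 + h**2*(1 + h)**2)
1/A(L(Q(-4, (M*(-3))*(-4)))) = 1/(3 + (((-4)**2)**2)**2*(1 + ((-4)**2)**2)**2) = 1/(3 + (16**2)**2*(1 + 16**2)**2) = 1/(3 + 256**2*(1 + 256)**2) = 1/(3 + 65536*257**2) = 1/(3 + 65536*66049) = 1/(3 + 4328587264) = 1/4328587267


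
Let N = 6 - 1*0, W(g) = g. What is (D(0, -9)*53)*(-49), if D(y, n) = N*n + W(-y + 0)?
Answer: 140238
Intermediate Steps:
N = 6 (N = 6 + 0 = 6)
D(y, n) = -y + 6*n (D(y, n) = 6*n + (-y + 0) = 6*n - y = -y + 6*n)
(D(0, -9)*53)*(-49) = ((-1*0 + 6*(-9))*53)*(-49) = ((0 - 54)*53)*(-49) = -54*53*(-49) = -2862*(-49) = 140238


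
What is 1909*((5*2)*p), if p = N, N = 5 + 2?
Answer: 133630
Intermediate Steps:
N = 7
p = 7
1909*((5*2)*p) = 1909*((5*2)*7) = 1909*(10*7) = 1909*70 = 133630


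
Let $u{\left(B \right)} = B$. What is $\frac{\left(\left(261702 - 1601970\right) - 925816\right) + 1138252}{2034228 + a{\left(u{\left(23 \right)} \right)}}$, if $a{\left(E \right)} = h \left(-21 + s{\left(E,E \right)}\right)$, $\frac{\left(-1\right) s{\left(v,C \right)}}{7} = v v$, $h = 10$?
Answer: $- \frac{281958}{499247} \approx -0.56477$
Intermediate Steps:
$s{\left(v,C \right)} = - 7 v^{2}$ ($s{\left(v,C \right)} = - 7 v v = - 7 v^{2}$)
$a{\left(E \right)} = -210 - 70 E^{2}$ ($a{\left(E \right)} = 10 \left(-21 - 7 E^{2}\right) = -210 - 70 E^{2}$)
$\frac{\left(\left(261702 - 1601970\right) - 925816\right) + 1138252}{2034228 + a{\left(u{\left(23 \right)} \right)}} = \frac{\left(\left(261702 - 1601970\right) - 925816\right) + 1138252}{2034228 - \left(210 + 70 \cdot 23^{2}\right)} = \frac{\left(-1340268 - 925816\right) + 1138252}{2034228 - 37240} = \frac{-2266084 + 1138252}{2034228 - 37240} = - \frac{1127832}{2034228 - 37240} = - \frac{1127832}{1996988} = \left(-1127832\right) \frac{1}{1996988} = - \frac{281958}{499247}$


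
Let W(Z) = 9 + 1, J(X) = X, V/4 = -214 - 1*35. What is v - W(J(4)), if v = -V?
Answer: 986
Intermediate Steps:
V = -996 (V = 4*(-214 - 1*35) = 4*(-214 - 35) = 4*(-249) = -996)
v = 996 (v = -1*(-996) = 996)
W(Z) = 10
v - W(J(4)) = 996 - 1*10 = 996 - 10 = 986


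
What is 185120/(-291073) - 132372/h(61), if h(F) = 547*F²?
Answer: -415320756596/592446200251 ≈ -0.70103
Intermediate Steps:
185120/(-291073) - 132372/h(61) = 185120/(-291073) - 132372/(547*61²) = 185120*(-1/291073) - 132372/(547*3721) = -185120/291073 - 132372/2035387 = -415320756596/592446200251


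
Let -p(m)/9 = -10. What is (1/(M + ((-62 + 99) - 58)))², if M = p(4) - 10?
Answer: 1/3481 ≈ 0.00028727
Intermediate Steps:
p(m) = 90 (p(m) = -9*(-10) = 90)
M = 80 (M = 90 - 10 = 80)
(1/(M + ((-62 + 99) - 58)))² = (1/(80 + ((-62 + 99) - 58)))² = (1/(80 + (37 - 58)))² = (1/(80 - 21))² = (1/59)² = 1/3481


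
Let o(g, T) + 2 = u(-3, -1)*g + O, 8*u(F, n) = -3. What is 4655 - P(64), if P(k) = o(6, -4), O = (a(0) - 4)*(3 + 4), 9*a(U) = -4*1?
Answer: 168853/36 ≈ 4690.4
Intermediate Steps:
u(F, n) = -3/8 (u(F, n) = (1/8)*(-3) = -3/8)
a(U) = -4/9 (a(U) = (-4*1)/9 = (1/9)*(-4) = -4/9)
O = -280/9 (O = (-4/9 - 4)*(3 + 4) = -40/9*7 = -280/9 ≈ -31.111)
o(g, T) = -298/9 - 3*g/8 (o(g, T) = -2 + (-3*g/8 - 280/9) = -2 + (-280/9 - 3*g/8) = -298/9 - 3*g/8)
P(k) = -1273/36 (P(k) = -298/9 - 3/8*6 = -298/9 - 9/4 = -1273/36)
4655 - P(64) = 4655 - 1*(-1273/36) = 4655 + 1273/36 = 168853/36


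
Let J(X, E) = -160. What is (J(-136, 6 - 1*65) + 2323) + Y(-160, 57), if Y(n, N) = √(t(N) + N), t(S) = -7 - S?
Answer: 2163 + I*√7 ≈ 2163.0 + 2.6458*I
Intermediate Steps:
Y(n, N) = I*√7 (Y(n, N) = √((-7 - N) + N) = √(-7) = I*√7)
(J(-136, 6 - 1*65) + 2323) + Y(-160, 57) = (-160 + 2323) + I*√7 = 2163 + I*√7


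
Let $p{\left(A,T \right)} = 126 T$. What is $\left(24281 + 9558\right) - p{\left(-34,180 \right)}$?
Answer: $11159$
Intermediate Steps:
$\left(24281 + 9558\right) - p{\left(-34,180 \right)} = \left(24281 + 9558\right) - 126 \cdot 180 = 33839 - 22680 = 11159$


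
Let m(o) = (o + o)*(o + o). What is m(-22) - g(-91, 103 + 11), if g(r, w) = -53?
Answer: 1989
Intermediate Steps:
m(o) = 4*o² (m(o) = (2*o)*(2*o) = 4*o²)
m(-22) - g(-91, 103 + 11) = 4*(-22)² - 1*(-53) = 4*484 + 53 = 1936 + 53 = 1989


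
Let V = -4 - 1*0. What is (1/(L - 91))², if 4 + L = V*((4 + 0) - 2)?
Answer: 1/10609 ≈ 9.4260e-5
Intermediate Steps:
V = -4 (V = -4 + 0 = -4)
L = -12 (L = -4 - 4*((4 + 0) - 2) = -4 - 4*(4 - 2) = -4 - 4*2 = -4 - 8 = -12)
(1/(L - 91))² = (1/(-12 - 91))² = (1/(-103))² = (-1/103)² = 1/10609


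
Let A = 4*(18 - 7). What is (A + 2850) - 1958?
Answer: 936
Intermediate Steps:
A = 44 (A = 4*11 = 44)
(A + 2850) - 1958 = (44 + 2850) - 1958 = 2894 - 1958 = 936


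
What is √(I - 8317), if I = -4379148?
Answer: I*√4387465 ≈ 2094.6*I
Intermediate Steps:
√(I - 8317) = √(-4379148 - 8317) = √(-4387465) = I*√4387465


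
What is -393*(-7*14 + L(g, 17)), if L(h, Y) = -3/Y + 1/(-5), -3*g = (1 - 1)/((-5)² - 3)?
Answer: 3286266/85 ≈ 38662.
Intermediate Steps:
g = 0 (g = -(1 - 1)/(3*((-5)² - 3)) = -0/(25 - 3) = -0/22 = -⅓*0 = 0)
L(h, Y) = -⅕ - 3/Y (L(h, Y) = -3/Y + 1*(-⅕) = -3/Y - ⅕ = -⅕ - 3/Y)
-393*(-7*14 + L(g, 17)) = -393*(-7*14 + (⅕)*(-15 - 1*17)/17) = -393*(-98 + (⅕)*(1/17)*(-15 - 17)) = -393*(-98 + (⅕)*(1/17)*(-32)) = -393*(-98 - 32/85) = -393*(-8362/85) = 3286266/85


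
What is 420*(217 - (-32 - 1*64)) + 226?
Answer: 131686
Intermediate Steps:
420*(217 - (-32 - 1*64)) + 226 = 420*(217 - (-32 - 64)) + 226 = 420*(217 - 1*(-96)) + 226 = 420*(217 + 96) + 226 = 420*313 + 226 = 131460 + 226 = 131686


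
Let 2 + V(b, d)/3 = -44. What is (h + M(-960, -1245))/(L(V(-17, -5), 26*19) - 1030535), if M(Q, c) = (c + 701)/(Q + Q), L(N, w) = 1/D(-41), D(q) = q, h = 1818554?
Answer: -4473643537/2535116160 ≈ -1.7647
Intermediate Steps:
V(b, d) = -138 (V(b, d) = -6 + 3*(-44) = -6 - 132 = -138)
L(N, w) = -1/41 (L(N, w) = 1/(-41) = -1/41)
M(Q, c) = (701 + c)/(2*Q) (M(Q, c) = (701 + c)/((2*Q)) = (701 + c)*(1/(2*Q)) = (701 + c)/(2*Q))
(h + M(-960, -1245))/(L(V(-17, -5), 26*19) - 1030535) = (1818554 + (½)*(701 - 1245)/(-960))/(-1/41 - 1030535) = (1818554 + (½)*(-1/960)*(-544))/(-42251936/41) = (1818554 + 17/60)*(-41/42251936) = (109113257/60)*(-41/42251936) = -4473643537/2535116160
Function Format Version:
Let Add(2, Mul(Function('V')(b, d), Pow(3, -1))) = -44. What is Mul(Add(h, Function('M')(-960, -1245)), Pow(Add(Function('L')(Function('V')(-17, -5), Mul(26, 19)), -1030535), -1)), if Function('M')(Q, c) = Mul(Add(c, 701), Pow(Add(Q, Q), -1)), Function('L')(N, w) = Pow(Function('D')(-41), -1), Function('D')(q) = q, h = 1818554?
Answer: Rational(-4473643537, 2535116160) ≈ -1.7647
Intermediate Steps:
Function('V')(b, d) = -138 (Function('V')(b, d) = Add(-6, Mul(3, -44)) = Add(-6, -132) = -138)
Function('L')(N, w) = Rational(-1, 41) (Function('L')(N, w) = Pow(-41, -1) = Rational(-1, 41))
Function('M')(Q, c) = Mul(Rational(1, 2), Pow(Q, -1), Add(701, c)) (Function('M')(Q, c) = Mul(Add(701, c), Pow(Mul(2, Q), -1)) = Mul(Add(701, c), Mul(Rational(1, 2), Pow(Q, -1))) = Mul(Rational(1, 2), Pow(Q, -1), Add(701, c)))
Mul(Add(h, Function('M')(-960, -1245)), Pow(Add(Function('L')(Function('V')(-17, -5), Mul(26, 19)), -1030535), -1)) = Mul(Add(1818554, Mul(Rational(1, 2), Pow(-960, -1), Add(701, -1245))), Pow(Add(Rational(-1, 41), -1030535), -1)) = Mul(Add(1818554, Mul(Rational(1, 2), Rational(-1, 960), -544)), Pow(Rational(-42251936, 41), -1)) = Mul(Add(1818554, Rational(17, 60)), Rational(-41, 42251936)) = Mul(Rational(109113257, 60), Rational(-41, 42251936)) = Rational(-4473643537, 2535116160)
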